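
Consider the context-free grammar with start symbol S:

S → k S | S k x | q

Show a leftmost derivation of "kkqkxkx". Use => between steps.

S => kS => kSkx => kSkxkx => kkSkxkx => kkqkxkx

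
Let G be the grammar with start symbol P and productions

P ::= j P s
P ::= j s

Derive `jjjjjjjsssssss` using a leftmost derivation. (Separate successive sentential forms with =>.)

P => jPs => jjPss => jjjPsss => jjjjPssss => jjjjjPsssss => jjjjjjPssssss => jjjjjjjsssssss

P => jPs   [P ::= j P s]
jPs => jjPss   [P ::= j P s]
jjPss => jjjPsss   [P ::= j P s]
jjjPsss => jjjjPssss   [P ::= j P s]
jjjjPssss => jjjjjPsssss   [P ::= j P s]
jjjjjPsssss => jjjjjjPssssss   [P ::= j P s]
jjjjjjPssssss => jjjjjjjsssssss   [P ::= j s]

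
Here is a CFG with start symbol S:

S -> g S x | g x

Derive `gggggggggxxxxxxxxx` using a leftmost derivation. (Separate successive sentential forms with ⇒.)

S ⇒ gSx   [S -> g S x]
gSx ⇒ ggSxx   [S -> g S x]
ggSxx ⇒ gggSxxx   [S -> g S x]
gggSxxx ⇒ ggggSxxxx   [S -> g S x]
ggggSxxxx ⇒ gggggSxxxxx   [S -> g S x]
gggggSxxxxx ⇒ ggggggSxxxxxx   [S -> g S x]
ggggggSxxxxxx ⇒ gggggggSxxxxxxx   [S -> g S x]
gggggggSxxxxxxx ⇒ ggggggggSxxxxxxxx   [S -> g S x]
ggggggggSxxxxxxxx ⇒ gggggggggxxxxxxxxx   [S -> g x]

S⇒gSx⇒ggSxx⇒gggSxxx⇒ggggSxxxx⇒gggggSxxxxx⇒ggggggSxxxxxx⇒gggggggSxxxxxxx⇒ggggggggSxxxxxxxx⇒gggggggggxxxxxxxxx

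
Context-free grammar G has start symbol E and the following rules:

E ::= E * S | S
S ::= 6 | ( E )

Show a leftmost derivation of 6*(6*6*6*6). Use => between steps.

E => E*S => S*S => 6*S => 6*(E) => 6*(E*S) => 6*(E*S*S) => 6*(E*S*S*S) => 6*(S*S*S*S) => 6*(6*S*S*S) => 6*(6*6*S*S) => 6*(6*6*6*S) => 6*(6*6*6*6)

E => E*S   [E ::= E * S]
E*S => S*S   [E ::= S]
S*S => 6*S   [S ::= 6]
6*S => 6*(E)   [S ::= ( E )]
6*(E) => 6*(E*S)   [E ::= E * S]
6*(E*S) => 6*(E*S*S)   [E ::= E * S]
6*(E*S*S) => 6*(E*S*S*S)   [E ::= E * S]
6*(E*S*S*S) => 6*(S*S*S*S)   [E ::= S]
6*(S*S*S*S) => 6*(6*S*S*S)   [S ::= 6]
6*(6*S*S*S) => 6*(6*6*S*S)   [S ::= 6]
6*(6*6*S*S) => 6*(6*6*6*S)   [S ::= 6]
6*(6*6*6*S) => 6*(6*6*6*6)   [S ::= 6]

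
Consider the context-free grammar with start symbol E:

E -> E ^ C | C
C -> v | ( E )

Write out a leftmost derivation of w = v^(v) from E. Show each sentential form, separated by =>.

E => E^C   [E -> E ^ C]
E^C => C^C   [E -> C]
C^C => v^C   [C -> v]
v^C => v^(E)   [C -> ( E )]
v^(E) => v^(C)   [E -> C]
v^(C) => v^(v)   [C -> v]

E => E^C => C^C => v^C => v^(E) => v^(C) => v^(v)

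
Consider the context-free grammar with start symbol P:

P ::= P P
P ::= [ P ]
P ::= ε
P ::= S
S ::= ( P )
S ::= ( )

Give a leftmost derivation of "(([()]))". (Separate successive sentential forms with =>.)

P => S   [P ::= S]
S => (P)   [S ::= ( P )]
(P) => (S)   [P ::= S]
(S) => ((P))   [S ::= ( P )]
((P)) => (([P]))   [P ::= [ P ]]
(([P])) => (([S]))   [P ::= S]
(([S])) => (([()]))   [S ::= ( )]

P=>S=>(P)=>(S)=>((P))=>(([P]))=>(([S]))=>(([()]))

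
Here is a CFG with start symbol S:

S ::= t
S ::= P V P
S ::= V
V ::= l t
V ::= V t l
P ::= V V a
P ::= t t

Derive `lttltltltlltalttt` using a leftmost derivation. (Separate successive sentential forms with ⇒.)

S ⇒ PVP   [S ::= P V P]
PVP ⇒ VVaVP   [P ::= V V a]
VVaVP ⇒ VtlVaVP   [V ::= V t l]
VtlVaVP ⇒ VtltlVaVP   [V ::= V t l]
VtltlVaVP ⇒ VtltltlVaVP   [V ::= V t l]
VtltltlVaVP ⇒ VtltltltlVaVP   [V ::= V t l]
VtltltltlVaVP ⇒ lttltltltlVaVP   [V ::= l t]
lttltltltlVaVP ⇒ lttltltltlltaVP   [V ::= l t]
lttltltltlltaVP ⇒ lttltltltlltaltP   [V ::= l t]
lttltltltlltaltP ⇒ lttltltltlltalttt   [P ::= t t]

S ⇒ PVP ⇒ VVaVP ⇒ VtlVaVP ⇒ VtltlVaVP ⇒ VtltltlVaVP ⇒ VtltltltlVaVP ⇒ lttltltltlVaVP ⇒ lttltltltlltaVP ⇒ lttltltltlltaltP ⇒ lttltltltlltalttt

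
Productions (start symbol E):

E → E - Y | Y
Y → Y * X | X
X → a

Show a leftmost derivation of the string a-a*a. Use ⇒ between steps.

E ⇒ E-Y ⇒ Y-Y ⇒ X-Y ⇒ a-Y ⇒ a-Y*X ⇒ a-X*X ⇒ a-a*X ⇒ a-a*a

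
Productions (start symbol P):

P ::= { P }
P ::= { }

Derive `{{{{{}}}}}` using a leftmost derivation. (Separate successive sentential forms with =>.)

P => {P}   [P ::= { P }]
{P} => {{P}}   [P ::= { P }]
{{P}} => {{{P}}}   [P ::= { P }]
{{{P}}} => {{{{P}}}}   [P ::= { P }]
{{{{P}}}} => {{{{{}}}}}   [P ::= { }]

P=>{P}=>{{P}}=>{{{P}}}=>{{{{P}}}}=>{{{{{}}}}}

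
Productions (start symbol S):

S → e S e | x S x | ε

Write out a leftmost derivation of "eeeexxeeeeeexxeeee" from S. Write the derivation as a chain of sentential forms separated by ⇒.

S⇒eSe⇒eeSee⇒eeeSeee⇒eeeeSeeee⇒eeeexSxeeee⇒eeeexxSxxeeee⇒eeeexxeSexxeeee⇒eeeexxeeSeexxeeee⇒eeeexxeeeSeeexxeeee⇒eeeexxeeeeeexxeeee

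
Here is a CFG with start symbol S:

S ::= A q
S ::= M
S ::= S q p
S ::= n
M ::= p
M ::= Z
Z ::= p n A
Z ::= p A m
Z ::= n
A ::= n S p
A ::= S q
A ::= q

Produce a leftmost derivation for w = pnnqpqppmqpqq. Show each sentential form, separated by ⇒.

S ⇒ Aq ⇒ Sqq ⇒ Sqpqq ⇒ Mqpqq ⇒ Zqpqq ⇒ pAmqpqq ⇒ pnSpmqpqq ⇒ pnSqppmqpqq ⇒ pnSqpqppmqpqq ⇒ pnnqpqppmqpqq

S ⇒ Aq   [S ::= A q]
Aq ⇒ Sqq   [A ::= S q]
Sqq ⇒ Sqpqq   [S ::= S q p]
Sqpqq ⇒ Mqpqq   [S ::= M]
Mqpqq ⇒ Zqpqq   [M ::= Z]
Zqpqq ⇒ pAmqpqq   [Z ::= p A m]
pAmqpqq ⇒ pnSpmqpqq   [A ::= n S p]
pnSpmqpqq ⇒ pnSqppmqpqq   [S ::= S q p]
pnSqppmqpqq ⇒ pnSqpqppmqpqq   [S ::= S q p]
pnSqpqppmqpqq ⇒ pnnqpqppmqpqq   [S ::= n]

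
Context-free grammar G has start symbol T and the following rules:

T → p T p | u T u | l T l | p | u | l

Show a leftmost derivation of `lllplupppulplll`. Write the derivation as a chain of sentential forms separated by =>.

T => lTl   [T → l T l]
lTl => llTll   [T → l T l]
llTll => lllTlll   [T → l T l]
lllTlll => lllpTplll   [T → p T p]
lllpTplll => lllplTlplll   [T → l T l]
lllplTlplll => lllpluTulplll   [T → u T u]
lllpluTulplll => lllplupTpulplll   [T → p T p]
lllplupTpulplll => lllplupppulplll   [T → p]

T=>lTl=>llTll=>lllTlll=>lllpTplll=>lllplTlplll=>lllpluTulplll=>lllplupTpulplll=>lllplupppulplll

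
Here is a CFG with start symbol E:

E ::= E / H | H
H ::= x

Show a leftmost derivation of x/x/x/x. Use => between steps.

E => E/H => E/H/H => E/H/H/H => H/H/H/H => x/H/H/H => x/x/H/H => x/x/x/H => x/x/x/x

E => E/H   [E ::= E / H]
E/H => E/H/H   [E ::= E / H]
E/H/H => E/H/H/H   [E ::= E / H]
E/H/H/H => H/H/H/H   [E ::= H]
H/H/H/H => x/H/H/H   [H ::= x]
x/H/H/H => x/x/H/H   [H ::= x]
x/x/H/H => x/x/x/H   [H ::= x]
x/x/x/H => x/x/x/x   [H ::= x]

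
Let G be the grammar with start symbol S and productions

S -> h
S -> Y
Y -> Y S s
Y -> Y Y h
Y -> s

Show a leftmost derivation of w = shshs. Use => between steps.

S=>Y=>YSs=>YSsSs=>sSsSs=>shsSs=>shshs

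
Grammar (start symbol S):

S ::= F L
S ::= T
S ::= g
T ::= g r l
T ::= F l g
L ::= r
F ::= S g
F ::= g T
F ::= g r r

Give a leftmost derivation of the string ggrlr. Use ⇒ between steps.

S ⇒ FL   [S ::= F L]
FL ⇒ gTL   [F ::= g T]
gTL ⇒ ggrlL   [T ::= g r l]
ggrlL ⇒ ggrlr   [L ::= r]

S⇒FL⇒gTL⇒ggrlL⇒ggrlr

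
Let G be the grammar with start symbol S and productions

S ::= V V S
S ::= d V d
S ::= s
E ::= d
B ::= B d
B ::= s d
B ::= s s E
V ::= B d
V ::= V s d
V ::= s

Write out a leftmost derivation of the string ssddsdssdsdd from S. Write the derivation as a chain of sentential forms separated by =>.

S => VVS => BdVS => ssEdVS => ssddVS => ssddsS => ssddsdVd => ssddsdVsdd => ssddsdVsdsdd => ssddsdssdsdd

S => VVS   [S ::= V V S]
VVS => BdVS   [V ::= B d]
BdVS => ssEdVS   [B ::= s s E]
ssEdVS => ssddVS   [E ::= d]
ssddVS => ssddsS   [V ::= s]
ssddsS => ssddsdVd   [S ::= d V d]
ssddsdVd => ssddsdVsdd   [V ::= V s d]
ssddsdVsdd => ssddsdVsdsdd   [V ::= V s d]
ssddsdVsdsdd => ssddsdssdsdd   [V ::= s]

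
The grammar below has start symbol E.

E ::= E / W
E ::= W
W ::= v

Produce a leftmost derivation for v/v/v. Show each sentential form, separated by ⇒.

E ⇒ E/W   [E ::= E / W]
E/W ⇒ E/W/W   [E ::= E / W]
E/W/W ⇒ W/W/W   [E ::= W]
W/W/W ⇒ v/W/W   [W ::= v]
v/W/W ⇒ v/v/W   [W ::= v]
v/v/W ⇒ v/v/v   [W ::= v]

E ⇒ E/W ⇒ E/W/W ⇒ W/W/W ⇒ v/W/W ⇒ v/v/W ⇒ v/v/v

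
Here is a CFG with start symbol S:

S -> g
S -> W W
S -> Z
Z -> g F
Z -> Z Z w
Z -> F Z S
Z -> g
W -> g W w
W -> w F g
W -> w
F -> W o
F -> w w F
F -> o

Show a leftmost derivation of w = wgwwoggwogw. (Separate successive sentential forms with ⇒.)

S ⇒ WW   [S -> W W]
WW ⇒ wFgW   [W -> w F g]
wFgW ⇒ wWogW   [F -> W o]
wWogW ⇒ wgWwogW   [W -> g W w]
wgWwogW ⇒ wgwwogW   [W -> w]
wgwwogW ⇒ wgwwoggWw   [W -> g W w]
wgwwoggWw ⇒ wgwwoggwFgw   [W -> w F g]
wgwwoggwFgw ⇒ wgwwoggwogw   [F -> o]

S ⇒ WW ⇒ wFgW ⇒ wWogW ⇒ wgWwogW ⇒ wgwwogW ⇒ wgwwoggWw ⇒ wgwwoggwFgw ⇒ wgwwoggwogw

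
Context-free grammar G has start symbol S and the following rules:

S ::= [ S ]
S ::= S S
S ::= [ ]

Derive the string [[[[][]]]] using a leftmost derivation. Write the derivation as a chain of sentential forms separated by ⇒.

S ⇒ [S] ⇒ [[S]] ⇒ [[[S]]] ⇒ [[[SS]]] ⇒ [[[[]S]]] ⇒ [[[[][]]]]

S ⇒ [S]   [S ::= [ S ]]
[S] ⇒ [[S]]   [S ::= [ S ]]
[[S]] ⇒ [[[S]]]   [S ::= [ S ]]
[[[S]]] ⇒ [[[SS]]]   [S ::= S S]
[[[SS]]] ⇒ [[[[]S]]]   [S ::= [ ]]
[[[[]S]]] ⇒ [[[[][]]]]   [S ::= [ ]]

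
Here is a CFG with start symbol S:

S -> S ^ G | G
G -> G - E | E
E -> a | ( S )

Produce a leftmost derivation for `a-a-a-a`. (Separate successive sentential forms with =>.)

S => G   [S -> G]
G => G-E   [G -> G - E]
G-E => G-E-E   [G -> G - E]
G-E-E => G-E-E-E   [G -> G - E]
G-E-E-E => E-E-E-E   [G -> E]
E-E-E-E => a-E-E-E   [E -> a]
a-E-E-E => a-a-E-E   [E -> a]
a-a-E-E => a-a-a-E   [E -> a]
a-a-a-E => a-a-a-a   [E -> a]

S => G => G-E => G-E-E => G-E-E-E => E-E-E-E => a-E-E-E => a-a-E-E => a-a-a-E => a-a-a-a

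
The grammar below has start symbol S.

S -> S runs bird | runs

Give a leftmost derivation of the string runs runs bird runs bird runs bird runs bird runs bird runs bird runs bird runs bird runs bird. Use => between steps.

S => S runs bird => S runs bird runs bird => S runs bird runs bird runs bird => S runs bird runs bird runs bird runs bird => S runs bird runs bird runs bird runs bird runs bird => S runs bird runs bird runs bird runs bird runs bird runs bird => S runs bird runs bird runs bird runs bird runs bird runs bird runs bird => S runs bird runs bird runs bird runs bird runs bird runs bird runs bird runs bird => S runs bird runs bird runs bird runs bird runs bird runs bird runs bird runs bird runs bird => runs runs bird runs bird runs bird runs bird runs bird runs bird runs bird runs bird runs bird

S => S runs bird   [S -> S runs bird]
S runs bird => S runs bird runs bird   [S -> S runs bird]
S runs bird runs bird => S runs bird runs bird runs bird   [S -> S runs bird]
S runs bird runs bird runs bird => S runs bird runs bird runs bird runs bird   [S -> S runs bird]
S runs bird runs bird runs bird runs bird => S runs bird runs bird runs bird runs bird runs bird   [S -> S runs bird]
S runs bird runs bird runs bird runs bird runs bird => S runs bird runs bird runs bird runs bird runs bird runs bird   [S -> S runs bird]
S runs bird runs bird runs bird runs bird runs bird runs bird => S runs bird runs bird runs bird runs bird runs bird runs bird runs bird   [S -> S runs bird]
S runs bird runs bird runs bird runs bird runs bird runs bird runs bird => S runs bird runs bird runs bird runs bird runs bird runs bird runs bird runs bird   [S -> S runs bird]
S runs bird runs bird runs bird runs bird runs bird runs bird runs bird runs bird => S runs bird runs bird runs bird runs bird runs bird runs bird runs bird runs bird runs bird   [S -> S runs bird]
S runs bird runs bird runs bird runs bird runs bird runs bird runs bird runs bird runs bird => runs runs bird runs bird runs bird runs bird runs bird runs bird runs bird runs bird runs bird   [S -> runs]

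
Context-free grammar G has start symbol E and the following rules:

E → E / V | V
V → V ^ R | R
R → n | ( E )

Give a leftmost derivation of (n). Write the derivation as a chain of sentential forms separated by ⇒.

E ⇒ V ⇒ R ⇒ (E) ⇒ (V) ⇒ (R) ⇒ (n)

E ⇒ V   [E → V]
V ⇒ R   [V → R]
R ⇒ (E)   [R → ( E )]
(E) ⇒ (V)   [E → V]
(V) ⇒ (R)   [V → R]
(R) ⇒ (n)   [R → n]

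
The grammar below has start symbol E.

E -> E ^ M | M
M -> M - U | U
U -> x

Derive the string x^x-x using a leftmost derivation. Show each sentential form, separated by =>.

E => E^M => M^M => U^M => x^M => x^M-U => x^U-U => x^x-U => x^x-x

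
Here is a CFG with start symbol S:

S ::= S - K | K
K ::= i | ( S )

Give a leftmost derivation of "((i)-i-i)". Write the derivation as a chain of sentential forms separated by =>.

S => K => (S) => (S-K) => (S-K-K) => (K-K-K) => ((S)-K-K) => ((K)-K-K) => ((i)-K-K) => ((i)-i-K) => ((i)-i-i)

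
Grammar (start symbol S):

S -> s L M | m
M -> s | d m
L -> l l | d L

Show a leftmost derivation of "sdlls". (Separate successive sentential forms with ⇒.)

S ⇒ sLM ⇒ sdLM ⇒ sdllM ⇒ sdlls

S ⇒ sLM   [S -> s L M]
sLM ⇒ sdLM   [L -> d L]
sdLM ⇒ sdllM   [L -> l l]
sdllM ⇒ sdlls   [M -> s]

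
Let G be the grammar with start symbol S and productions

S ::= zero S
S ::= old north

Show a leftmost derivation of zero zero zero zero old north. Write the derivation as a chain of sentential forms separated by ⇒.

S ⇒ zero S   [S ::= zero S]
zero S ⇒ zero zero S   [S ::= zero S]
zero zero S ⇒ zero zero zero S   [S ::= zero S]
zero zero zero S ⇒ zero zero zero zero S   [S ::= zero S]
zero zero zero zero S ⇒ zero zero zero zero old north   [S ::= old north]

S ⇒ zero S ⇒ zero zero S ⇒ zero zero zero S ⇒ zero zero zero zero S ⇒ zero zero zero zero old north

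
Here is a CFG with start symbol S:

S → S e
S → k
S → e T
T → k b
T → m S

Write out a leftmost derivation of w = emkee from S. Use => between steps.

S => Se   [S → S e]
Se => See   [S → S e]
See => eTee   [S → e T]
eTee => emSee   [T → m S]
emSee => emkee   [S → k]

S=>Se=>See=>eTee=>emSee=>emkee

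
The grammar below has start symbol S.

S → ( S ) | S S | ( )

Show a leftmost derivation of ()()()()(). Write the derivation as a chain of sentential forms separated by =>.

S => SS   [S → S S]
SS => ()S   [S → ( )]
()S => ()SS   [S → S S]
()SS => ()SSS   [S → S S]
()SSS => ()()SS   [S → ( )]
()()SS => ()()()S   [S → ( )]
()()()S => ()()()SS   [S → S S]
()()()SS => ()()()()S   [S → ( )]
()()()()S => ()()()()()   [S → ( )]

S=>SS=>()S=>()SS=>()SSS=>()()SS=>()()()S=>()()()SS=>()()()()S=>()()()()()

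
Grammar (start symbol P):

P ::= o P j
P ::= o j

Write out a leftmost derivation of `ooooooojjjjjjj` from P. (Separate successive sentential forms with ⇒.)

P ⇒ oPj   [P ::= o P j]
oPj ⇒ ooPjj   [P ::= o P j]
ooPjj ⇒ oooPjjj   [P ::= o P j]
oooPjjj ⇒ ooooPjjjj   [P ::= o P j]
ooooPjjjj ⇒ oooooPjjjjj   [P ::= o P j]
oooooPjjjjj ⇒ ooooooPjjjjjj   [P ::= o P j]
ooooooPjjjjjj ⇒ ooooooojjjjjjj   [P ::= o j]

P ⇒ oPj ⇒ ooPjj ⇒ oooPjjj ⇒ ooooPjjjj ⇒ oooooPjjjjj ⇒ ooooooPjjjjjj ⇒ ooooooojjjjjjj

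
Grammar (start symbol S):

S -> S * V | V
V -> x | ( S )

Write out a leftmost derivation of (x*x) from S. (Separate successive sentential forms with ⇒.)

S⇒V⇒(S)⇒(S*V)⇒(V*V)⇒(x*V)⇒(x*x)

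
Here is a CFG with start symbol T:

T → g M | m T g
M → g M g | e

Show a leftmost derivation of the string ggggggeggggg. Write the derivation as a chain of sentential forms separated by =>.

T=>gM=>ggMg=>gggMgg=>ggggMggg=>gggggMgggg=>ggggggMggggg=>ggggggeggggg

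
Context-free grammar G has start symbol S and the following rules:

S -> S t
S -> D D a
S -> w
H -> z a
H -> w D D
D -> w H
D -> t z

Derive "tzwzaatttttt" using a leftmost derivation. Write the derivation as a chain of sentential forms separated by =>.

S=>St=>Stt=>Sttt=>Stttt=>Sttttt=>Stttttt=>DDatttttt=>tzDatttttt=>tzwHatttttt=>tzwzaatttttt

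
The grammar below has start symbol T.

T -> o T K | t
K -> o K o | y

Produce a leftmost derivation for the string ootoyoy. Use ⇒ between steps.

T ⇒ oTK   [T -> o T K]
oTK ⇒ ooTKK   [T -> o T K]
ooTKK ⇒ ootKK   [T -> t]
ootKK ⇒ ootoKoK   [K -> o K o]
ootoKoK ⇒ ootoyoK   [K -> y]
ootoyoK ⇒ ootoyoy   [K -> y]

T ⇒ oTK ⇒ ooTKK ⇒ ootKK ⇒ ootoKoK ⇒ ootoyoK ⇒ ootoyoy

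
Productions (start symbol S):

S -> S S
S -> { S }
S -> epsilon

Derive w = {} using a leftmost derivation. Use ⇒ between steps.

S ⇒ SS ⇒ SSS ⇒ {S}SS ⇒ {}SS ⇒ {}S ⇒ {}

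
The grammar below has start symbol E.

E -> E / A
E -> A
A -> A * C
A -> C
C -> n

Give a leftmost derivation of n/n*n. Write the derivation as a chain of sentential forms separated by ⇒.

E ⇒ E/A ⇒ A/A ⇒ C/A ⇒ n/A ⇒ n/A*C ⇒ n/C*C ⇒ n/n*C ⇒ n/n*n

E ⇒ E/A   [E -> E / A]
E/A ⇒ A/A   [E -> A]
A/A ⇒ C/A   [A -> C]
C/A ⇒ n/A   [C -> n]
n/A ⇒ n/A*C   [A -> A * C]
n/A*C ⇒ n/C*C   [A -> C]
n/C*C ⇒ n/n*C   [C -> n]
n/n*C ⇒ n/n*n   [C -> n]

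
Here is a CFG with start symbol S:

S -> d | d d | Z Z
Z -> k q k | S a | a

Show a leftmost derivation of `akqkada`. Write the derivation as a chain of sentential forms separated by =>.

S=>ZZ=>SaZ=>ZZaZ=>aZaZ=>akqkaZ=>akqkaSa=>akqkada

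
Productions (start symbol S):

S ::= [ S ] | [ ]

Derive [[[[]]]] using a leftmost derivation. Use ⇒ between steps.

S ⇒ [S] ⇒ [[S]] ⇒ [[[S]]] ⇒ [[[[]]]]

S ⇒ [S]   [S ::= [ S ]]
[S] ⇒ [[S]]   [S ::= [ S ]]
[[S]] ⇒ [[[S]]]   [S ::= [ S ]]
[[[S]]] ⇒ [[[[]]]]   [S ::= [ ]]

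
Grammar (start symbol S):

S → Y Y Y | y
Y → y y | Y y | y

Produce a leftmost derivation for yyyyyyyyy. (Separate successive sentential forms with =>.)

S => YYY   [S → Y Y Y]
YYY => yyYY   [Y → y y]
yyYY => yyYyY   [Y → Y y]
yyYyY => yyYyyY   [Y → Y y]
yyYyyY => yyYyyyY   [Y → Y y]
yyYyyyY => yyYyyyyY   [Y → Y y]
yyYyyyyY => yyyyyyyY   [Y → y]
yyyyyyyY => yyyyyyyYy   [Y → Y y]
yyyyyyyYy => yyyyyyyyy   [Y → y]

S => YYY => yyYY => yyYyY => yyYyyY => yyYyyyY => yyYyyyyY => yyyyyyyY => yyyyyyyYy => yyyyyyyyy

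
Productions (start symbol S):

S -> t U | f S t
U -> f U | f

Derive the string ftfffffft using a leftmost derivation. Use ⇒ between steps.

S ⇒ fSt ⇒ ftUt ⇒ ftfUt ⇒ ftffUt ⇒ ftfffUt ⇒ ftffffUt ⇒ ftfffffUt ⇒ ftfffffft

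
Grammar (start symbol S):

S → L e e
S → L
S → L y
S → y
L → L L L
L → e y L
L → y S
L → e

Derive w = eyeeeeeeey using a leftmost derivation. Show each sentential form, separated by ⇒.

S ⇒ Ly ⇒ LLLy ⇒ eyLLLy ⇒ eyLLLLLy ⇒ eyeLLLLy ⇒ eyeLLLLLLy ⇒ eyeeLLLLLy ⇒ eyeeeLLLLy ⇒ eyeeeeLLLy ⇒ eyeeeeeLLy ⇒ eyeeeeeeLy ⇒ eyeeeeeeey

S ⇒ Ly   [S → L y]
Ly ⇒ LLLy   [L → L L L]
LLLy ⇒ eyLLLy   [L → e y L]
eyLLLy ⇒ eyLLLLLy   [L → L L L]
eyLLLLLy ⇒ eyeLLLLy   [L → e]
eyeLLLLy ⇒ eyeLLLLLLy   [L → L L L]
eyeLLLLLLy ⇒ eyeeLLLLLy   [L → e]
eyeeLLLLLy ⇒ eyeeeLLLLy   [L → e]
eyeeeLLLLy ⇒ eyeeeeLLLy   [L → e]
eyeeeeLLLy ⇒ eyeeeeeLLy   [L → e]
eyeeeeeLLy ⇒ eyeeeeeeLy   [L → e]
eyeeeeeeLy ⇒ eyeeeeeeey   [L → e]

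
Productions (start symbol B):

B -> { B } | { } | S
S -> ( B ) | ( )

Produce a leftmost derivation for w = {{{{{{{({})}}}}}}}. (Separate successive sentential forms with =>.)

B => {B}   [B -> { B }]
{B} => {{B}}   [B -> { B }]
{{B}} => {{{B}}}   [B -> { B }]
{{{B}}} => {{{{B}}}}   [B -> { B }]
{{{{B}}}} => {{{{{B}}}}}   [B -> { B }]
{{{{{B}}}}} => {{{{{{B}}}}}}   [B -> { B }]
{{{{{{B}}}}}} => {{{{{{{B}}}}}}}   [B -> { B }]
{{{{{{{B}}}}}}} => {{{{{{{S}}}}}}}   [B -> S]
{{{{{{{S}}}}}}} => {{{{{{{(B)}}}}}}}   [S -> ( B )]
{{{{{{{(B)}}}}}}} => {{{{{{{({})}}}}}}}   [B -> { }]

B => {B} => {{B}} => {{{B}}} => {{{{B}}}} => {{{{{B}}}}} => {{{{{{B}}}}}} => {{{{{{{B}}}}}}} => {{{{{{{S}}}}}}} => {{{{{{{(B)}}}}}}} => {{{{{{{({})}}}}}}}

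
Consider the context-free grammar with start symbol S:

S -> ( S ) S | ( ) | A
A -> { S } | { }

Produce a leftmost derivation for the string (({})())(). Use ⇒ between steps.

S ⇒ (S)S   [S -> ( S ) S]
(S)S ⇒ ((S)S)S   [S -> ( S ) S]
((S)S)S ⇒ ((A)S)S   [S -> A]
((A)S)S ⇒ (({})S)S   [A -> { }]
(({})S)S ⇒ (({})())S   [S -> ( )]
(({})())S ⇒ (({})())()   [S -> ( )]

S ⇒ (S)S ⇒ ((S)S)S ⇒ ((A)S)S ⇒ (({})S)S ⇒ (({})())S ⇒ (({})())()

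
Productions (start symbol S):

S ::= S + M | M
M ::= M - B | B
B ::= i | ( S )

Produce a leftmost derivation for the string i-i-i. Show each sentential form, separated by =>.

S=>M=>M-B=>M-B-B=>B-B-B=>i-B-B=>i-i-B=>i-i-i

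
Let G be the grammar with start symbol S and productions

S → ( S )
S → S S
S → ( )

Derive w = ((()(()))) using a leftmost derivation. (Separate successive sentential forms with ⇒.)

S ⇒ (S)   [S → ( S )]
(S) ⇒ ((S))   [S → ( S )]
((S)) ⇒ ((SS))   [S → S S]
((SS)) ⇒ ((()S))   [S → ( )]
((()S)) ⇒ ((()(S)))   [S → ( S )]
((()(S))) ⇒ ((()(())))   [S → ( )]

S ⇒ (S) ⇒ ((S)) ⇒ ((SS)) ⇒ ((()S)) ⇒ ((()(S))) ⇒ ((()(())))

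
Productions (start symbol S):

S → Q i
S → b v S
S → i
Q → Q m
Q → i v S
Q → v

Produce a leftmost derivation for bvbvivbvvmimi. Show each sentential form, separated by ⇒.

S ⇒ bvS   [S → b v S]
bvS ⇒ bvbvS   [S → b v S]
bvbvS ⇒ bvbvQi   [S → Q i]
bvbvQi ⇒ bvbvQmi   [Q → Q m]
bvbvQmi ⇒ bvbvivSmi   [Q → i v S]
bvbvivSmi ⇒ bvbvivbvSmi   [S → b v S]
bvbvivbvSmi ⇒ bvbvivbvQimi   [S → Q i]
bvbvivbvQimi ⇒ bvbvivbvQmimi   [Q → Q m]
bvbvivbvQmimi ⇒ bvbvivbvvmimi   [Q → v]

S⇒bvS⇒bvbvS⇒bvbvQi⇒bvbvQmi⇒bvbvivSmi⇒bvbvivbvSmi⇒bvbvivbvQimi⇒bvbvivbvQmimi⇒bvbvivbvvmimi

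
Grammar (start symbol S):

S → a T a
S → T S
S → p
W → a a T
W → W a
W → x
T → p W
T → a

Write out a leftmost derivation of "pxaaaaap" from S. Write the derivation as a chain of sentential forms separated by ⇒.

S ⇒ TS   [S → T S]
TS ⇒ pWS   [T → p W]
pWS ⇒ pWaS   [W → W a]
pWaS ⇒ pWaaS   [W → W a]
pWaaS ⇒ pWaaaS   [W → W a]
pWaaaS ⇒ pWaaaaS   [W → W a]
pWaaaaS ⇒ pxaaaaS   [W → x]
pxaaaaS ⇒ pxaaaaTS   [S → T S]
pxaaaaTS ⇒ pxaaaaaS   [T → a]
pxaaaaaS ⇒ pxaaaaap   [S → p]

S⇒TS⇒pWS⇒pWaS⇒pWaaS⇒pWaaaS⇒pWaaaaS⇒pxaaaaS⇒pxaaaaTS⇒pxaaaaaS⇒pxaaaaap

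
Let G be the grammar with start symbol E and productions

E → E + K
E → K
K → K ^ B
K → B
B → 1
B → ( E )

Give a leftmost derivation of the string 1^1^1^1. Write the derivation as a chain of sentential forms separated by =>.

E => K   [E → K]
K => K^B   [K → K ^ B]
K^B => K^B^B   [K → K ^ B]
K^B^B => K^B^B^B   [K → K ^ B]
K^B^B^B => B^B^B^B   [K → B]
B^B^B^B => 1^B^B^B   [B → 1]
1^B^B^B => 1^1^B^B   [B → 1]
1^1^B^B => 1^1^1^B   [B → 1]
1^1^1^B => 1^1^1^1   [B → 1]

E => K => K^B => K^B^B => K^B^B^B => B^B^B^B => 1^B^B^B => 1^1^B^B => 1^1^1^B => 1^1^1^1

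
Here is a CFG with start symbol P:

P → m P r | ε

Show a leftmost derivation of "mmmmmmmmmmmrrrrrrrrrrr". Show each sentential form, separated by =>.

P => mPr => mmPrr => mmmPrrr => mmmmPrrrr => mmmmmPrrrrr => mmmmmmPrrrrrr => mmmmmmmPrrrrrrr => mmmmmmmmPrrrrrrrr => mmmmmmmmmPrrrrrrrrr => mmmmmmmmmmPrrrrrrrrrr => mmmmmmmmmmmPrrrrrrrrrrr => mmmmmmmmmmmrrrrrrrrrrr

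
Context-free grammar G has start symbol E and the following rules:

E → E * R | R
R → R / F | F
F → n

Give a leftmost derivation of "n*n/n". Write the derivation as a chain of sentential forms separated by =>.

E => E*R   [E → E * R]
E*R => R*R   [E → R]
R*R => F*R   [R → F]
F*R => n*R   [F → n]
n*R => n*R/F   [R → R / F]
n*R/F => n*F/F   [R → F]
n*F/F => n*n/F   [F → n]
n*n/F => n*n/n   [F → n]

E => E*R => R*R => F*R => n*R => n*R/F => n*F/F => n*n/F => n*n/n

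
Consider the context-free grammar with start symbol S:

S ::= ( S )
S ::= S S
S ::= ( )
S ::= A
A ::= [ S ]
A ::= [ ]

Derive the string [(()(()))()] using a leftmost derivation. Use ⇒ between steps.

S ⇒ A ⇒ [S] ⇒ [SS] ⇒ [(S)S] ⇒ [(SS)S] ⇒ [(()S)S] ⇒ [(()(S))S] ⇒ [(()(()))S] ⇒ [(()(()))()]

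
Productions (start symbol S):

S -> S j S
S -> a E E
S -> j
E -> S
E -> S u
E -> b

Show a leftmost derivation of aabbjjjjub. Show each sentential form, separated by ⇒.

S⇒aEE⇒aSuE⇒aSjSuE⇒aSjSjSuE⇒aaEEjSjSuE⇒aabEjSjSuE⇒aabbjSjSuE⇒aabbjjjSuE⇒aabbjjjjuE⇒aabbjjjjub

S ⇒ aEE   [S -> a E E]
aEE ⇒ aSuE   [E -> S u]
aSuE ⇒ aSjSuE   [S -> S j S]
aSjSuE ⇒ aSjSjSuE   [S -> S j S]
aSjSjSuE ⇒ aaEEjSjSuE   [S -> a E E]
aaEEjSjSuE ⇒ aabEjSjSuE   [E -> b]
aabEjSjSuE ⇒ aabbjSjSuE   [E -> b]
aabbjSjSuE ⇒ aabbjjjSuE   [S -> j]
aabbjjjSuE ⇒ aabbjjjjuE   [S -> j]
aabbjjjjuE ⇒ aabbjjjjub   [E -> b]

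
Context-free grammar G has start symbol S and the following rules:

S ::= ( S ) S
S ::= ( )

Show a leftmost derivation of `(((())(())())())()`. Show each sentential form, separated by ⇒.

S ⇒ (S)S   [S ::= ( S ) S]
(S)S ⇒ ((S)S)S   [S ::= ( S ) S]
((S)S)S ⇒ (((S)S)S)S   [S ::= ( S ) S]
(((S)S)S)S ⇒ (((())S)S)S   [S ::= ( )]
(((())S)S)S ⇒ (((())(S)S)S)S   [S ::= ( S ) S]
(((())(S)S)S)S ⇒ (((())(())S)S)S   [S ::= ( )]
(((())(())S)S)S ⇒ (((())(())())S)S   [S ::= ( )]
(((())(())())S)S ⇒ (((())(())())())S   [S ::= ( )]
(((())(())())())S ⇒ (((())(())())())()   [S ::= ( )]

S⇒(S)S⇒((S)S)S⇒(((S)S)S)S⇒(((())S)S)S⇒(((())(S)S)S)S⇒(((())(())S)S)S⇒(((())(())())S)S⇒(((())(())())())S⇒(((())(())())())()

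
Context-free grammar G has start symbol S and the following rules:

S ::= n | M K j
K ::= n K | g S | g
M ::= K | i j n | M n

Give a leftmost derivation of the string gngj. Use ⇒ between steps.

S ⇒ MKj   [S ::= M K j]
MKj ⇒ KKj   [M ::= K]
KKj ⇒ gSKj   [K ::= g S]
gSKj ⇒ gnKj   [S ::= n]
gnKj ⇒ gngj   [K ::= g]

S ⇒ MKj ⇒ KKj ⇒ gSKj ⇒ gnKj ⇒ gngj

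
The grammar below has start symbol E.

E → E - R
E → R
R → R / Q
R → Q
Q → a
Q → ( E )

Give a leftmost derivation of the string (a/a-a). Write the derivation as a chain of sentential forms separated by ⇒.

E ⇒ R ⇒ Q ⇒ (E) ⇒ (E-R) ⇒ (R-R) ⇒ (R/Q-R) ⇒ (Q/Q-R) ⇒ (a/Q-R) ⇒ (a/a-R) ⇒ (a/a-Q) ⇒ (a/a-a)

E ⇒ R   [E → R]
R ⇒ Q   [R → Q]
Q ⇒ (E)   [Q → ( E )]
(E) ⇒ (E-R)   [E → E - R]
(E-R) ⇒ (R-R)   [E → R]
(R-R) ⇒ (R/Q-R)   [R → R / Q]
(R/Q-R) ⇒ (Q/Q-R)   [R → Q]
(Q/Q-R) ⇒ (a/Q-R)   [Q → a]
(a/Q-R) ⇒ (a/a-R)   [Q → a]
(a/a-R) ⇒ (a/a-Q)   [R → Q]
(a/a-Q) ⇒ (a/a-a)   [Q → a]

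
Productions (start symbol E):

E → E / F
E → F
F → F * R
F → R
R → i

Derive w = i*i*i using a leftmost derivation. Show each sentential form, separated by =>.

E => F   [E → F]
F => F*R   [F → F * R]
F*R => F*R*R   [F → F * R]
F*R*R => R*R*R   [F → R]
R*R*R => i*R*R   [R → i]
i*R*R => i*i*R   [R → i]
i*i*R => i*i*i   [R → i]

E => F => F*R => F*R*R => R*R*R => i*R*R => i*i*R => i*i*i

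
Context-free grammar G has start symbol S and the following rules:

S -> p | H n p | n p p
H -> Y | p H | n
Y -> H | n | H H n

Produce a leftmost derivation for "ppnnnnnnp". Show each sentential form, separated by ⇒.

S ⇒ Hnp ⇒ pHnp ⇒ pYnp ⇒ pHHnnp ⇒ ppHHnnp ⇒ ppYHnnp ⇒ ppHHnHnnp ⇒ ppnHnHnnp ⇒ ppnnnHnnp ⇒ ppnnnnnnp

S ⇒ Hnp   [S -> H n p]
Hnp ⇒ pHnp   [H -> p H]
pHnp ⇒ pYnp   [H -> Y]
pYnp ⇒ pHHnnp   [Y -> H H n]
pHHnnp ⇒ ppHHnnp   [H -> p H]
ppHHnnp ⇒ ppYHnnp   [H -> Y]
ppYHnnp ⇒ ppHHnHnnp   [Y -> H H n]
ppHHnHnnp ⇒ ppnHnHnnp   [H -> n]
ppnHnHnnp ⇒ ppnnnHnnp   [H -> n]
ppnnnHnnp ⇒ ppnnnnnnp   [H -> n]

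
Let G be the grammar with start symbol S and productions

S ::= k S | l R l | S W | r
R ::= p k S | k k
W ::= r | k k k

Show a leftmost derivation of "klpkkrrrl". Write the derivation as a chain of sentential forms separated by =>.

S => kS   [S ::= k S]
kS => klRl   [S ::= l R l]
klRl => klpkSl   [R ::= p k S]
klpkSl => klpkSWl   [S ::= S W]
klpkSWl => klpkSWWl   [S ::= S W]
klpkSWWl => klpkkSWWl   [S ::= k S]
klpkkSWWl => klpkkrWWl   [S ::= r]
klpkkrWWl => klpkkrrWl   [W ::= r]
klpkkrrWl => klpkkrrrl   [W ::= r]

S=>kS=>klRl=>klpkSl=>klpkSWl=>klpkSWWl=>klpkkSWWl=>klpkkrWWl=>klpkkrrWl=>klpkkrrrl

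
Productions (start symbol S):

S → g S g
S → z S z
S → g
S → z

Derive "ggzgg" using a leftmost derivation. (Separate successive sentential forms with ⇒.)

S ⇒ gSg ⇒ ggSgg ⇒ ggzgg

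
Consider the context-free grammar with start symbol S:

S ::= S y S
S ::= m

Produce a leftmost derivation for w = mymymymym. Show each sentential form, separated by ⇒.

S ⇒ SyS ⇒ SySyS ⇒ SySySyS ⇒ mySySyS ⇒ mySySySyS ⇒ mymySySyS ⇒ mymymySyS ⇒ mymymymyS ⇒ mymymymym

S ⇒ SyS   [S ::= S y S]
SyS ⇒ SySyS   [S ::= S y S]
SySyS ⇒ SySySyS   [S ::= S y S]
SySySyS ⇒ mySySyS   [S ::= m]
mySySyS ⇒ mySySySyS   [S ::= S y S]
mySySySyS ⇒ mymySySyS   [S ::= m]
mymySySyS ⇒ mymymySyS   [S ::= m]
mymymySyS ⇒ mymymymyS   [S ::= m]
mymymymyS ⇒ mymymymym   [S ::= m]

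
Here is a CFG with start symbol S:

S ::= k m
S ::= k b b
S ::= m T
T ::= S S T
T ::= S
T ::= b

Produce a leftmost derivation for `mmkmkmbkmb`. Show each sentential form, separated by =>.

S => mT => mSST => mmTST => mmSSTST => mmkmSTST => mmkmkmTST => mmkmkmbST => mmkmkmbkmT => mmkmkmbkmb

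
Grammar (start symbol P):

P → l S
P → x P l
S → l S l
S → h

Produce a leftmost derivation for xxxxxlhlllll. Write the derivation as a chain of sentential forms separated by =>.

P => xPl   [P → x P l]
xPl => xxPll   [P → x P l]
xxPll => xxxPlll   [P → x P l]
xxxPlll => xxxxPllll   [P → x P l]
xxxxPllll => xxxxxPlllll   [P → x P l]
xxxxxPlllll => xxxxxlSlllll   [P → l S]
xxxxxlSlllll => xxxxxlhlllll   [S → h]

P => xPl => xxPll => xxxPlll => xxxxPllll => xxxxxPlllll => xxxxxlSlllll => xxxxxlhlllll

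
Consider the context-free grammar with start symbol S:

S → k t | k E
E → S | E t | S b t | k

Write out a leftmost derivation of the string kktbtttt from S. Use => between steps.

S => kE => kEt => kEtt => kEttt => kSbtttt => kktbtttt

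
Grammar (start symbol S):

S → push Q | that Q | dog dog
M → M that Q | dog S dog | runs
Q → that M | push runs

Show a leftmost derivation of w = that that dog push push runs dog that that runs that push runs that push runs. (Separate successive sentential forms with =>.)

S => that Q => that that M => that that M that Q => that that M that Q that Q => that that M that Q that Q that Q => that that dog S dog that Q that Q that Q => that that dog push Q dog that Q that Q that Q => that that dog push push runs dog that Q that Q that Q => that that dog push push runs dog that that M that Q that Q => that that dog push push runs dog that that runs that Q that Q => that that dog push push runs dog that that runs that push runs that Q => that that dog push push runs dog that that runs that push runs that push runs

S => that Q   [S → that Q]
that Q => that that M   [Q → that M]
that that M => that that M that Q   [M → M that Q]
that that M that Q => that that M that Q that Q   [M → M that Q]
that that M that Q that Q => that that M that Q that Q that Q   [M → M that Q]
that that M that Q that Q that Q => that that dog S dog that Q that Q that Q   [M → dog S dog]
that that dog S dog that Q that Q that Q => that that dog push Q dog that Q that Q that Q   [S → push Q]
that that dog push Q dog that Q that Q that Q => that that dog push push runs dog that Q that Q that Q   [Q → push runs]
that that dog push push runs dog that Q that Q that Q => that that dog push push runs dog that that M that Q that Q   [Q → that M]
that that dog push push runs dog that that M that Q that Q => that that dog push push runs dog that that runs that Q that Q   [M → runs]
that that dog push push runs dog that that runs that Q that Q => that that dog push push runs dog that that runs that push runs that Q   [Q → push runs]
that that dog push push runs dog that that runs that push runs that Q => that that dog push push runs dog that that runs that push runs that push runs   [Q → push runs]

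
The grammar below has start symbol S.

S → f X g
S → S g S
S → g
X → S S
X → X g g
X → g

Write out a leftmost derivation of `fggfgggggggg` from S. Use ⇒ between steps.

S⇒SgS⇒fXggS⇒fXggggS⇒fSSggggS⇒fSgSSggggS⇒fggSSggggS⇒fggfXgSggggS⇒fggfggSggggS⇒fggfgggggggS⇒fggfgggggggg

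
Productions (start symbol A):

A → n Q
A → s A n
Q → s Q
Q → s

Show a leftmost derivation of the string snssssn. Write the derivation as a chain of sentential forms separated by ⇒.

A ⇒ sAn   [A → s A n]
sAn ⇒ snQn   [A → n Q]
snQn ⇒ snsQn   [Q → s Q]
snsQn ⇒ snssQn   [Q → s Q]
snssQn ⇒ snsssQn   [Q → s Q]
snsssQn ⇒ snssssn   [Q → s]

A⇒sAn⇒snQn⇒snsQn⇒snssQn⇒snsssQn⇒snssssn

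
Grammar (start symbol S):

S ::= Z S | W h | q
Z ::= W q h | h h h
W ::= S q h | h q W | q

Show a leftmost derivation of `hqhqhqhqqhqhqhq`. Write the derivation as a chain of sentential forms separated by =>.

S=>ZS=>WqhS=>hqWqhS=>hqhqWqhS=>hqhqhqWqhS=>hqhqhqhqWqhS=>hqhqhqhqSqhqhS=>hqhqhqhqWhqhqhS=>hqhqhqhqqhqhqhS=>hqhqhqhqqhqhqhq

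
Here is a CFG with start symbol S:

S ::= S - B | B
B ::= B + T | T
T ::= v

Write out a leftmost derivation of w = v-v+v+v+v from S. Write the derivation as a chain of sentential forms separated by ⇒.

S ⇒ S-B ⇒ B-B ⇒ T-B ⇒ v-B ⇒ v-B+T ⇒ v-B+T+T ⇒ v-B+T+T+T ⇒ v-T+T+T+T ⇒ v-v+T+T+T ⇒ v-v+v+T+T ⇒ v-v+v+v+T ⇒ v-v+v+v+v

S ⇒ S-B   [S ::= S - B]
S-B ⇒ B-B   [S ::= B]
B-B ⇒ T-B   [B ::= T]
T-B ⇒ v-B   [T ::= v]
v-B ⇒ v-B+T   [B ::= B + T]
v-B+T ⇒ v-B+T+T   [B ::= B + T]
v-B+T+T ⇒ v-B+T+T+T   [B ::= B + T]
v-B+T+T+T ⇒ v-T+T+T+T   [B ::= T]
v-T+T+T+T ⇒ v-v+T+T+T   [T ::= v]
v-v+T+T+T ⇒ v-v+v+T+T   [T ::= v]
v-v+v+T+T ⇒ v-v+v+v+T   [T ::= v]
v-v+v+v+T ⇒ v-v+v+v+v   [T ::= v]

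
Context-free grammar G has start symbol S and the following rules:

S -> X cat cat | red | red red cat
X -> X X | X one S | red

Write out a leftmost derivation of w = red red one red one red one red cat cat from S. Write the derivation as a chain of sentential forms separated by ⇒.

S ⇒ X cat cat ⇒ X one S cat cat ⇒ X X one S cat cat ⇒ red X one S cat cat ⇒ red X one S one S cat cat ⇒ red X one S one S one S cat cat ⇒ red red one S one S one S cat cat ⇒ red red one red one S one S cat cat ⇒ red red one red one red one S cat cat ⇒ red red one red one red one red cat cat

S ⇒ X cat cat   [S -> X cat cat]
X cat cat ⇒ X one S cat cat   [X -> X one S]
X one S cat cat ⇒ X X one S cat cat   [X -> X X]
X X one S cat cat ⇒ red X one S cat cat   [X -> red]
red X one S cat cat ⇒ red X one S one S cat cat   [X -> X one S]
red X one S one S cat cat ⇒ red X one S one S one S cat cat   [X -> X one S]
red X one S one S one S cat cat ⇒ red red one S one S one S cat cat   [X -> red]
red red one S one S one S cat cat ⇒ red red one red one S one S cat cat   [S -> red]
red red one red one S one S cat cat ⇒ red red one red one red one S cat cat   [S -> red]
red red one red one red one S cat cat ⇒ red red one red one red one red cat cat   [S -> red]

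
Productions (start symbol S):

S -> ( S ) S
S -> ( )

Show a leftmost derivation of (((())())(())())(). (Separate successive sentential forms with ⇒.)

S ⇒ (S)S   [S -> ( S ) S]
(S)S ⇒ ((S)S)S   [S -> ( S ) S]
((S)S)S ⇒ (((S)S)S)S   [S -> ( S ) S]
(((S)S)S)S ⇒ (((())S)S)S   [S -> ( )]
(((())S)S)S ⇒ (((())())S)S   [S -> ( )]
(((())())S)S ⇒ (((())())(S)S)S   [S -> ( S ) S]
(((())())(S)S)S ⇒ (((())())(())S)S   [S -> ( )]
(((())())(())S)S ⇒ (((())())(())())S   [S -> ( )]
(((())())(())())S ⇒ (((())())(())())()   [S -> ( )]

S ⇒ (S)S ⇒ ((S)S)S ⇒ (((S)S)S)S ⇒ (((())S)S)S ⇒ (((())())S)S ⇒ (((())())(S)S)S ⇒ (((())())(())S)S ⇒ (((())())(())())S ⇒ (((())())(())())()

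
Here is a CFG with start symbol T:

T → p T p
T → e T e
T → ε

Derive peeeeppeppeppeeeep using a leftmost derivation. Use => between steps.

T => pTp   [T → p T p]
pTp => peTep   [T → e T e]
peTep => peeTeep   [T → e T e]
peeTeep => peeeTeeep   [T → e T e]
peeeTeeep => peeeeTeeeep   [T → e T e]
peeeeTeeeep => peeeepTpeeeep   [T → p T p]
peeeepTpeeeep => peeeeppTppeeeep   [T → p T p]
peeeeppTppeeeep => peeeeppeTeppeeeep   [T → e T e]
peeeeppeTeppeeeep => peeeeppepTpeppeeeep   [T → p T p]
peeeeppepTpeppeeeep => peeeeppeppeppeeeep   [T → ε]

T => pTp => peTep => peeTeep => peeeTeeep => peeeeTeeeep => peeeepTpeeeep => peeeeppTppeeeep => peeeeppeTeppeeeep => peeeeppepTpeppeeeep => peeeeppeppeppeeeep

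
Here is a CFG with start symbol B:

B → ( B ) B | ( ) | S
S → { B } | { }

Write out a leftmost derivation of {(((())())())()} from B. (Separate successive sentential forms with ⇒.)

B⇒S⇒{B}⇒{(B)B}⇒{((B)B)B}⇒{(((B)B)B)B}⇒{(((())B)B)B}⇒{(((())())B)B}⇒{(((())())())B}⇒{(((())())())()}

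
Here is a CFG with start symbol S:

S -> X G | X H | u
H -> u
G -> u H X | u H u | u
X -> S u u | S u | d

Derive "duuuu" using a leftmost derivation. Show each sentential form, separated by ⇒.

S ⇒ XH ⇒ SuuH ⇒ XHuuH ⇒ dHuuH ⇒ duuuH ⇒ duuuu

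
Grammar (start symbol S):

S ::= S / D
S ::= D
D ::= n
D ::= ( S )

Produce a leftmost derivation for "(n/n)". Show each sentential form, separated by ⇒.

S⇒D⇒(S)⇒(S/D)⇒(D/D)⇒(n/D)⇒(n/n)

S ⇒ D   [S ::= D]
D ⇒ (S)   [D ::= ( S )]
(S) ⇒ (S/D)   [S ::= S / D]
(S/D) ⇒ (D/D)   [S ::= D]
(D/D) ⇒ (n/D)   [D ::= n]
(n/D) ⇒ (n/n)   [D ::= n]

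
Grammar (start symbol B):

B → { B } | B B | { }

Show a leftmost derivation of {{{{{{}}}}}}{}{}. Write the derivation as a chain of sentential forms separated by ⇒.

B ⇒ BB ⇒ BBB ⇒ {B}BB ⇒ {{B}}BB ⇒ {{{B}}}BB ⇒ {{{{B}}}}BB ⇒ {{{{{B}}}}}BB ⇒ {{{{{{}}}}}}BB ⇒ {{{{{{}}}}}}{}B ⇒ {{{{{{}}}}}}{}{}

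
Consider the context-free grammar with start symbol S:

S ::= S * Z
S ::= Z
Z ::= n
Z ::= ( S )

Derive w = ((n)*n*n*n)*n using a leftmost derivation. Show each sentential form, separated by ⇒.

S ⇒ S*Z   [S ::= S * Z]
S*Z ⇒ Z*Z   [S ::= Z]
Z*Z ⇒ (S)*Z   [Z ::= ( S )]
(S)*Z ⇒ (S*Z)*Z   [S ::= S * Z]
(S*Z)*Z ⇒ (S*Z*Z)*Z   [S ::= S * Z]
(S*Z*Z)*Z ⇒ (S*Z*Z*Z)*Z   [S ::= S * Z]
(S*Z*Z*Z)*Z ⇒ (Z*Z*Z*Z)*Z   [S ::= Z]
(Z*Z*Z*Z)*Z ⇒ ((S)*Z*Z*Z)*Z   [Z ::= ( S )]
((S)*Z*Z*Z)*Z ⇒ ((Z)*Z*Z*Z)*Z   [S ::= Z]
((Z)*Z*Z*Z)*Z ⇒ ((n)*Z*Z*Z)*Z   [Z ::= n]
((n)*Z*Z*Z)*Z ⇒ ((n)*n*Z*Z)*Z   [Z ::= n]
((n)*n*Z*Z)*Z ⇒ ((n)*n*n*Z)*Z   [Z ::= n]
((n)*n*n*Z)*Z ⇒ ((n)*n*n*n)*Z   [Z ::= n]
((n)*n*n*n)*Z ⇒ ((n)*n*n*n)*n   [Z ::= n]

S⇒S*Z⇒Z*Z⇒(S)*Z⇒(S*Z)*Z⇒(S*Z*Z)*Z⇒(S*Z*Z*Z)*Z⇒(Z*Z*Z*Z)*Z⇒((S)*Z*Z*Z)*Z⇒((Z)*Z*Z*Z)*Z⇒((n)*Z*Z*Z)*Z⇒((n)*n*Z*Z)*Z⇒((n)*n*n*Z)*Z⇒((n)*n*n*n)*Z⇒((n)*n*n*n)*n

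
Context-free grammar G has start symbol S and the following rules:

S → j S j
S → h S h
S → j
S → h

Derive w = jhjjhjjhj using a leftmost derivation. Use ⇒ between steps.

S ⇒ jSj   [S → j S j]
jSj ⇒ jhShj   [S → h S h]
jhShj ⇒ jhjSjhj   [S → j S j]
jhjSjhj ⇒ jhjjSjjhj   [S → j S j]
jhjjSjjhj ⇒ jhjjhjjhj   [S → h]

S ⇒ jSj ⇒ jhShj ⇒ jhjSjhj ⇒ jhjjSjjhj ⇒ jhjjhjjhj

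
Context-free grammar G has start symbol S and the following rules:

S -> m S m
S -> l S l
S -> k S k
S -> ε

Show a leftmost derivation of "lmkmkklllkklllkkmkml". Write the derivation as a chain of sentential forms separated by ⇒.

S⇒lSl⇒lmSml⇒lmkSkml⇒lmkmSmkml⇒lmkmkSkmkml⇒lmkmkkSkkmkml⇒lmkmkklSlkkmkml⇒lmkmkkllSllkkmkml⇒lmkmkklllSlllkkmkml⇒lmkmkklllkSklllkkmkml⇒lmkmkklllkklllkkmkml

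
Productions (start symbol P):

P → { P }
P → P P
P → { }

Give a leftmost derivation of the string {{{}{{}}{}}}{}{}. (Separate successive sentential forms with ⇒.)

P ⇒ PP ⇒ PPP ⇒ {P}PP ⇒ {{P}}PP ⇒ {{PP}}PP ⇒ {{{}P}}PP ⇒ {{{}PP}}PP ⇒ {{{}{P}P}}PP ⇒ {{{}{{}}P}}PP ⇒ {{{}{{}}{}}}PP ⇒ {{{}{{}}{}}}{}P ⇒ {{{}{{}}{}}}{}{}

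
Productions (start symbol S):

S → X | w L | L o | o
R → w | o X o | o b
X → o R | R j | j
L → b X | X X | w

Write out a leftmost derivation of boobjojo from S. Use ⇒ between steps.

S⇒Lo⇒bXo⇒bRjo⇒boXojo⇒boRjojo⇒boobjojo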